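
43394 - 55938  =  - 12544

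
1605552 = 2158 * 744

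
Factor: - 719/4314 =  - 1/6 = - 2^(  -  1)*3^( - 1 )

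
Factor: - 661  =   - 661^1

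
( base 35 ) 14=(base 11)36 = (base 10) 39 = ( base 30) 19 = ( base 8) 47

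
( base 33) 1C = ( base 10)45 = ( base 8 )55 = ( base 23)1M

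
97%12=1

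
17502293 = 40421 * 433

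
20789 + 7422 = 28211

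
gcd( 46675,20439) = 1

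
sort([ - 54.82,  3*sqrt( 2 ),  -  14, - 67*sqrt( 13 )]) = [ - 67 *sqrt(13), - 54.82, - 14, 3*sqrt( 2)]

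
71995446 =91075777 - 19080331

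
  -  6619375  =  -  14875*445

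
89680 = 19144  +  70536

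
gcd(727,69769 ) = 1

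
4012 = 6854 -2842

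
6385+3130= 9515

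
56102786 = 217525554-161422768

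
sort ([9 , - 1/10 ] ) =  [ - 1/10, 9] 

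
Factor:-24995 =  - 5^1 *4999^1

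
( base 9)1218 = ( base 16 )38C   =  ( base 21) 215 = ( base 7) 2435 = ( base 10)908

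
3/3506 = 3/3506 = 0.00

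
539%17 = 12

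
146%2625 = 146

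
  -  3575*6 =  - 21450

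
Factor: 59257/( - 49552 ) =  - 2^( - 4)*11^1*19^ ( - 1 )*163^( - 1) *5387^1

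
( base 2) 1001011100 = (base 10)604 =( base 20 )1A4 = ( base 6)2444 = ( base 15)2A4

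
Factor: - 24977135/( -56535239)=5^1*29^( - 1 ) * 43^( -1)*45337^(  -  1)*4995427^1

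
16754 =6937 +9817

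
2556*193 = 493308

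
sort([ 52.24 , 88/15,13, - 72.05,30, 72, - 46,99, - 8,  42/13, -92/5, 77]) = [ - 72.05, - 46, - 92/5, - 8,42/13 , 88/15, 13,30, 52.24, 72,77,99 ] 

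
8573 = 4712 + 3861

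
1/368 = 1/368 = 0.00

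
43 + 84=127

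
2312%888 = 536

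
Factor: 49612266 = 2^1 * 3^2*11^1*331^1 *757^1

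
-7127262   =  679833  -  7807095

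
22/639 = 22/639 = 0.03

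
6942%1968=1038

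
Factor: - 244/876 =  - 3^( - 1) * 61^1*73^(-1) = -61/219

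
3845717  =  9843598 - 5997881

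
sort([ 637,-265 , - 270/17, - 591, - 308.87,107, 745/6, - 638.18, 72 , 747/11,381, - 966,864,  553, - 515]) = [ - 966, - 638.18, - 591, - 515, - 308.87, - 265,-270/17,747/11, 72,107 , 745/6,381,553, 637,864] 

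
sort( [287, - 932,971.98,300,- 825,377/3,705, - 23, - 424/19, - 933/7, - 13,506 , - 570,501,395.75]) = [ - 932,- 825, - 570, - 933/7,-23, - 424/19, - 13,  377/3,287,300,395.75,501,506,705,971.98]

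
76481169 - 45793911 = 30687258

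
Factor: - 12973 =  - 12973^1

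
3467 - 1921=1546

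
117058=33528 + 83530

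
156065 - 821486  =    -  665421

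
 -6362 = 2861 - 9223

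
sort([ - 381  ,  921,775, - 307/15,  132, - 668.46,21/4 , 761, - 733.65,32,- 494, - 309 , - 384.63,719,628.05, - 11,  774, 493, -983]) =[-983, - 733.65, - 668.46, - 494 , - 384.63, - 381, - 309 , - 307/15, -11, 21/4,32,132, 493,628.05, 719,761,774,775,  921] 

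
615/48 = 205/16 = 12.81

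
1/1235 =1/1235 = 0.00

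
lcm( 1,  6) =6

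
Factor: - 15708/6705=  - 5236/2235 = - 2^2*3^( - 1) * 5^( - 1 )*7^1  *11^1*17^1*149^( -1)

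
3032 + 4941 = 7973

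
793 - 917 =-124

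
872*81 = 70632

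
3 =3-0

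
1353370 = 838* 1615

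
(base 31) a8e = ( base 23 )if5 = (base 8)23220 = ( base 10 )9872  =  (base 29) blc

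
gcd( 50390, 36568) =2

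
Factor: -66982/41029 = -2^1 * 89^(-1 ) * 107^1 * 313^1*461^( - 1 ) 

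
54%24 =6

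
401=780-379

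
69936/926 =34968/463= 75.52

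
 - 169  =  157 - 326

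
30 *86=2580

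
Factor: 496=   2^4*31^1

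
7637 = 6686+951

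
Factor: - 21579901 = -7^1*3082843^1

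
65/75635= 13/15127 = 0.00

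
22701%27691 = 22701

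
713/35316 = 713/35316 = 0.02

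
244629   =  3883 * 63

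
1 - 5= - 4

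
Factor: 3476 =2^2*11^1*79^1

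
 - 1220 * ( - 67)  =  81740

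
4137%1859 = 419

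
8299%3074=2151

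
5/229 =5/229 = 0.02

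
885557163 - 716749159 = 168808004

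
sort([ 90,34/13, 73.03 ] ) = [34/13, 73.03 , 90] 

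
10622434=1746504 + 8875930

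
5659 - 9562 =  - 3903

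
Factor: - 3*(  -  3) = 3^2= 9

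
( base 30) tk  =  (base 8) 1572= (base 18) 2d8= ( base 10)890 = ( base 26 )186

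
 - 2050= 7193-9243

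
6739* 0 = 0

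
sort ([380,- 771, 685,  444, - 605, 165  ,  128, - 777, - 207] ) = [ - 777, - 771, -605,-207 , 128, 165,380, 444, 685] 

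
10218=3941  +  6277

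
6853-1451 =5402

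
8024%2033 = 1925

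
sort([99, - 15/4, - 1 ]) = [ - 15/4, - 1,99]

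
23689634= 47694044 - 24004410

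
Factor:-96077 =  - 29^1* 3313^1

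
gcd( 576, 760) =8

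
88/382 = 44/191=0.23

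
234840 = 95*2472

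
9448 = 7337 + 2111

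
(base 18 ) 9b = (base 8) 255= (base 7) 335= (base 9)212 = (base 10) 173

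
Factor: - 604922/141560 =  - 302461/70780 = - 2^(- 2 )*5^(  -  1 )*19^1 * 3539^ (-1)*15919^1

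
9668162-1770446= 7897716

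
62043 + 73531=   135574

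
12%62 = 12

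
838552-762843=75709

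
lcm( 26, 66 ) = 858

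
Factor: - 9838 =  - 2^1*4919^1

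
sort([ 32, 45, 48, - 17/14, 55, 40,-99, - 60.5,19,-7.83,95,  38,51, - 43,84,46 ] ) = [ - 99, - 60.5, - 43 , - 7.83, - 17/14, 19 , 32, 38,40, 45,  46,48,51 , 55,84 , 95]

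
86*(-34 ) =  - 2924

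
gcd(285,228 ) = 57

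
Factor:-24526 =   -  2^1*  12263^1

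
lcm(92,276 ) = 276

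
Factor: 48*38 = 1824 = 2^5 * 3^1*19^1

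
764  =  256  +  508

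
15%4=3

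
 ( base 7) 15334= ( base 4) 1003000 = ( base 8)10300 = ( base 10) 4288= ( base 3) 12212211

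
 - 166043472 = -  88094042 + - 77949430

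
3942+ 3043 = 6985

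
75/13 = 5 + 10/13 = 5.77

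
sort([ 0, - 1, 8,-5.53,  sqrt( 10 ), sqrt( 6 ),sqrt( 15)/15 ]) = [  -  5.53 , - 1 , 0,sqrt( 15)/15,  sqrt (6),  sqrt( 10),8]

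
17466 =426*41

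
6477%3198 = 81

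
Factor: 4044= 2^2*3^1*337^1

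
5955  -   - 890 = 6845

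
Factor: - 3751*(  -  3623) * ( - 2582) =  - 35089052086 = - 2^1 *11^2*31^1*1291^1 * 3623^1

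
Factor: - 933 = -3^1 * 311^1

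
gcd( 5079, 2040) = 3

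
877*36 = 31572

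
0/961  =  0 = 0.00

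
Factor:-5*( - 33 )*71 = 3^1 * 5^1*11^1*71^1 = 11715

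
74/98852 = 37/49426 = 0.00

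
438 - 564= - 126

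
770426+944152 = 1714578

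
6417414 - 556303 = 5861111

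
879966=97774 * 9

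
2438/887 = 2438/887 = 2.75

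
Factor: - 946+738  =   - 2^4*13^1 = - 208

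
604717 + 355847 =960564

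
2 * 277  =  554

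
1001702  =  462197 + 539505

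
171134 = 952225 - 781091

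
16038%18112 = 16038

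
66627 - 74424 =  - 7797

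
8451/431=19  +  262/431 =19.61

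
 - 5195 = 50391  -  55586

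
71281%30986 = 9309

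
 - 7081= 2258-9339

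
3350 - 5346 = -1996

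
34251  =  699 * 49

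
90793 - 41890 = 48903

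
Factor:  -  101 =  - 101^1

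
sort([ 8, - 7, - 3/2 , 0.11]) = [ - 7, - 3/2, 0.11 , 8 ]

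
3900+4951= 8851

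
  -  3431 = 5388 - 8819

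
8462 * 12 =101544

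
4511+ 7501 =12012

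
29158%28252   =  906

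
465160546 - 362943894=102216652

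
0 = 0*2480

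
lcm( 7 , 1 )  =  7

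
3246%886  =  588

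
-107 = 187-294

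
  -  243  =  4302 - 4545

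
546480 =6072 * 90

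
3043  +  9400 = 12443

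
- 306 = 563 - 869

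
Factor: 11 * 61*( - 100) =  - 2^2*5^2*11^1*61^1 = -67100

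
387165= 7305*53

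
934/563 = 934/563 = 1.66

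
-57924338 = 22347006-80271344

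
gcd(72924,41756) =4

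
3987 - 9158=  - 5171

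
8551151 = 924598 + 7626553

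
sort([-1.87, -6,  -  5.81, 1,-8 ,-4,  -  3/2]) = [-8, - 6,- 5.81, - 4, -1.87, - 3/2,  1] 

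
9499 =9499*1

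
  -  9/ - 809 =9/809 =0.01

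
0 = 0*334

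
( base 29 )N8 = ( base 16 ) 2a3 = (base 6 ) 3043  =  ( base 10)675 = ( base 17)25c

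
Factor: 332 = 2^2*83^1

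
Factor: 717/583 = 3^1*11^(-1 )*53^( - 1 )*239^1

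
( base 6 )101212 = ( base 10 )8072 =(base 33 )7DK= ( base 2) 1111110001000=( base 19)136g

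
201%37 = 16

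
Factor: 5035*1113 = 3^1*5^1*7^1*19^1*53^2 = 5603955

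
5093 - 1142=3951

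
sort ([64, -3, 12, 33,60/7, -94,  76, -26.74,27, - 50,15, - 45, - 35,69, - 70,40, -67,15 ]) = [ - 94, - 70 ,  -  67,  -  50, -45, - 35, - 26.74, - 3, 60/7, 12, 15,15,27, 33,40 , 64,69,76] 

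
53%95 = 53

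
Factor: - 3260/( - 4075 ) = 4/5 = 2^2  *5^( - 1 )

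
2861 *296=846856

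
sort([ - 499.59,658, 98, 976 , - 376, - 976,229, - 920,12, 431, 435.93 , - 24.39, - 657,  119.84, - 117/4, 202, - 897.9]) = [ - 976,  -  920, - 897.9, - 657  , - 499.59,  -  376, - 117/4, - 24.39,12 , 98, 119.84,202,229, 431, 435.93,658,976] 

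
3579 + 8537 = 12116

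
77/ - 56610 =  - 77/56610 = -0.00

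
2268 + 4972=7240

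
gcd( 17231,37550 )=1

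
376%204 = 172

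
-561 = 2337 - 2898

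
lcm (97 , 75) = 7275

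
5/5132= 5/5132 =0.00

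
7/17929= 7/17929  =  0.00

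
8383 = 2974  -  -5409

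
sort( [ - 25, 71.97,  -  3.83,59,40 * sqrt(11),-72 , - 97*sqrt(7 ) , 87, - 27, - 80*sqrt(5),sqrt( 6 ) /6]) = [ - 97*sqrt( 7), - 80*sqrt(5), - 72, - 27,  -  25, - 3.83,  sqrt( 6 ) /6, 59 , 71.97,87,40 * sqrt( 11) ]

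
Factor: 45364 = 2^2*11^1*1031^1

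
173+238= 411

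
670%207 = 49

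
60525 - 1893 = 58632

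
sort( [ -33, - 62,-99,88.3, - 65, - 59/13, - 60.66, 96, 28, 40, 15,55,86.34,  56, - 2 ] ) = [-99, - 65, - 62, - 60.66,-33,-59/13 , - 2, 15, 28,40, 55, 56,86.34, 88.3, 96 ] 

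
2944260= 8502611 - 5558351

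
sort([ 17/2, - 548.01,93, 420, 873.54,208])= [-548.01 , 17/2, 93,  208, 420,873.54 ] 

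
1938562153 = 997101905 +941460248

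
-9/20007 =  - 1/2223 = - 0.00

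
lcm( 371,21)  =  1113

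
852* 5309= 4523268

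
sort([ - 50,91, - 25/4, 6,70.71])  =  [ - 50, - 25/4, 6,70.71,91] 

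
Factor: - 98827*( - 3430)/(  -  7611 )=-338976610/7611=- 2^1  *3^(-1) * 5^1*7^3*37^1*43^( - 1 )*59^( - 1)*2671^1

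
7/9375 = 7/9375= 0.00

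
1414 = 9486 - 8072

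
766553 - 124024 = 642529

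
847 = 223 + 624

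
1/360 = 1/360 =0.00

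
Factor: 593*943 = 23^1 * 41^1*593^1 = 559199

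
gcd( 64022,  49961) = 1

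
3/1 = 3=3.00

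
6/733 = 6/733 = 0.01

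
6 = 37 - 31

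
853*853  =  727609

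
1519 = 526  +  993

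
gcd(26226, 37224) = 846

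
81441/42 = 27147/14  =  1939.07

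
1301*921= 1198221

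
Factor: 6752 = 2^5 *211^1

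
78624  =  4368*18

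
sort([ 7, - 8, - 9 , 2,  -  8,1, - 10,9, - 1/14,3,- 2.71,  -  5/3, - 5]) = [ - 10, - 9, - 8, - 8, - 5, - 2.71, - 5/3, - 1/14,1, 2, 3,  7,9]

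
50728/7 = 50728/7 = 7246.86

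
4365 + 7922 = 12287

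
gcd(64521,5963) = 67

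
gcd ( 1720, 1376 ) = 344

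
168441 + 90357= 258798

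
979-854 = 125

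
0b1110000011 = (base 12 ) 62b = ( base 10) 899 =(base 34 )QF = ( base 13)542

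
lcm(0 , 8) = 0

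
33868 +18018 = 51886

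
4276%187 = 162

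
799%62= 55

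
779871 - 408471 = 371400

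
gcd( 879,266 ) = 1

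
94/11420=47/5710 = 0.01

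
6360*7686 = 48882960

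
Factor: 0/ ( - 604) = 0^1 = 0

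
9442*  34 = 321028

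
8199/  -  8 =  - 8199/8 = - 1024.88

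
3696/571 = 3696/571=6.47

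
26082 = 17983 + 8099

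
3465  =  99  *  35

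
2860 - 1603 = 1257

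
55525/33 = 55525/33 = 1682.58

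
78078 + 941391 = 1019469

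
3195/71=45 = 45.00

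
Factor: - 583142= -2^1 * 7^1* 23^1*1811^1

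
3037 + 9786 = 12823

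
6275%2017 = 224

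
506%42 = 2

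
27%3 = 0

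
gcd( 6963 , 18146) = 211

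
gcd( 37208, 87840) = 8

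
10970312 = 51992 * 211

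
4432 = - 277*( - 16 ) 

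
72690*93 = 6760170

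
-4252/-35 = 4252/35 = 121.49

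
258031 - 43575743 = - 43317712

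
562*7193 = 4042466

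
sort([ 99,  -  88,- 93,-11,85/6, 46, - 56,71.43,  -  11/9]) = [-93,  -  88,-56,-11, - 11/9, 85/6, 46, 71.43,99] 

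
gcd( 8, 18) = 2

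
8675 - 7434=1241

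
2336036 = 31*75356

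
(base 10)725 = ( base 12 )505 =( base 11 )5aa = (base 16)2d5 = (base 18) 245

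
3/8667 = 1/2889=0.00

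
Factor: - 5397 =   -  3^1*7^1*257^1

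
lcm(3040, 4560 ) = 9120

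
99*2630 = 260370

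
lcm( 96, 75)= 2400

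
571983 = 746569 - 174586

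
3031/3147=3031/3147 = 0.96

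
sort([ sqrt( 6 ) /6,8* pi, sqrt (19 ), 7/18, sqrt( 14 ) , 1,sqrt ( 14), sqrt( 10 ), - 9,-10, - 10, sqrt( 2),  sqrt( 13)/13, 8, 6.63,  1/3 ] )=[ - 10 , - 10, - 9, sqrt( 13)/13, 1/3, 7/18,sqrt(6) /6, 1,  sqrt( 2 ),sqrt( 10 ), sqrt( 14 ),sqrt( 14 ), sqrt( 19),6.63, 8,8*pi] 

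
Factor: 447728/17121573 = 2^4*3^( - 2) * 7^( - 1 )*27983^1 * 271771^(-1 ) 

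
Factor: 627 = 3^1*11^1*19^1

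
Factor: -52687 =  - 19^1*47^1*59^1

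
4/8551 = 4/8551=0.00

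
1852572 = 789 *2348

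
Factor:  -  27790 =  -2^1*5^1  *7^1*397^1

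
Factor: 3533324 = 2^2*883331^1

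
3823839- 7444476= -3620637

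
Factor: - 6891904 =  - 2^7*23^1*2341^1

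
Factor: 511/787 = 7^1*73^1*787^(-1) 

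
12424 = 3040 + 9384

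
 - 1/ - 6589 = 1/6589 = 0.00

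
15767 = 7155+8612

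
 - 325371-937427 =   -  1262798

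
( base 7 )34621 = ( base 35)78t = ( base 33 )857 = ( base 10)8884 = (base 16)22B4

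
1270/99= 12 +82/99=12.83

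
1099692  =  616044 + 483648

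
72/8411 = 72/8411= 0.01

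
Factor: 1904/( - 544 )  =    -  2^( - 1 )*7^1 = - 7/2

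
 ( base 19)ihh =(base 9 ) 10337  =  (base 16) 1ab6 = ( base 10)6838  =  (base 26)A30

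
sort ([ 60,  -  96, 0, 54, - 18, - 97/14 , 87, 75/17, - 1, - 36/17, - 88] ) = [ - 96,  -  88 , - 18, - 97/14 ,-36/17,  -  1 , 0, 75/17, 54 , 60,87] 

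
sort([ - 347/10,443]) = [  -  347/10, 443] 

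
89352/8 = 11169 = 11169.00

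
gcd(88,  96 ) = 8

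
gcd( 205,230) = 5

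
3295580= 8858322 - 5562742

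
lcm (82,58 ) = 2378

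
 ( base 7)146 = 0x53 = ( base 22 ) 3h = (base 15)58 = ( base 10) 83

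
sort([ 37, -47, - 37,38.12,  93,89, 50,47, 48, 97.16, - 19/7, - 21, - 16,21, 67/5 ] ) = [  -  47, - 37, -21,  -  16, - 19/7,  67/5, 21, 37,  38.12,  47 , 48,  50,89,93 , 97.16 ]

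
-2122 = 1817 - 3939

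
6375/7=6375/7 = 910.71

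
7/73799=7/73799 = 0.00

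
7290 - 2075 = 5215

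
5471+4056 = 9527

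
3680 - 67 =3613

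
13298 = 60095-46797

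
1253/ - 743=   -  1253/743 = -  1.69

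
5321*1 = 5321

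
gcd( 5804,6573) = 1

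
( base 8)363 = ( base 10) 243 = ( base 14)135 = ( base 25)9i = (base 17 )E5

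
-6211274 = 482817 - 6694091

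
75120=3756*20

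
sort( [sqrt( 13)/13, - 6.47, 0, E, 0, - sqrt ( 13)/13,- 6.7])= [-6.7, - 6.47 ,- sqrt(13 ) /13,  0, 0,sqrt(13)/13, E] 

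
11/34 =11/34 = 0.32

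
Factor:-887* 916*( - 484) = 2^4*11^2*229^1*887^1  =  393246128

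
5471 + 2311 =7782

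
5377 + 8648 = 14025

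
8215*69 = 566835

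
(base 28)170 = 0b1111010100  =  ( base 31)10J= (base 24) 1gk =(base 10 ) 980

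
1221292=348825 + 872467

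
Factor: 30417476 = 2^2*7604369^1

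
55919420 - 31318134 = 24601286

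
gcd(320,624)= 16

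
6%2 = 0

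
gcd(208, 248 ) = 8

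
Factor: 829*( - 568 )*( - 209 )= 2^3*11^1 * 19^1*71^1 * 829^1= 98412248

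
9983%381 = 77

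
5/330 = 1/66 = 0.02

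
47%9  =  2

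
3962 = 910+3052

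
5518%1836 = 10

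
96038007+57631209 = 153669216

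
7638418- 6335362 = 1303056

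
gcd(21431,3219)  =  29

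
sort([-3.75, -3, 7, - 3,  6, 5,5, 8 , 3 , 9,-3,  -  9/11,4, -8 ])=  [ - 8, - 3.75,-3, - 3,-3,-9/11,3, 4, 5,5,6,7, 8,9] 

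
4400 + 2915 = 7315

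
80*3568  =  285440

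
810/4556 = 405/2278 = 0.18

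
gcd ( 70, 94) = 2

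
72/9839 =72/9839=0.01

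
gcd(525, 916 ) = 1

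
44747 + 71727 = 116474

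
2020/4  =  505 = 505.00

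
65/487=65/487 = 0.13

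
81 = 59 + 22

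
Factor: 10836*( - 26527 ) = -2^2*3^2 *7^1*41^1 * 43^1*647^1 = - 287446572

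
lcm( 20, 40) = 40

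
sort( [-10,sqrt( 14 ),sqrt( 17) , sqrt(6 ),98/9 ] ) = [ - 10 , sqrt(6), sqrt (14),sqrt(17), 98/9]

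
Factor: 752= 2^4*47^1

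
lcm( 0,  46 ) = 0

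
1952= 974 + 978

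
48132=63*764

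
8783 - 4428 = 4355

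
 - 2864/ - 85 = 33 + 59/85 = 33.69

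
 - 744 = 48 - 792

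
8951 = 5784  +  3167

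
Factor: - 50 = - 2^1 * 5^2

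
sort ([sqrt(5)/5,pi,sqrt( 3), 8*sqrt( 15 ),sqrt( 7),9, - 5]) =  [ - 5, sqrt( 5)/5, sqrt ( 3), sqrt(7), pi, 9,8*sqrt( 15)] 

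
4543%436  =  183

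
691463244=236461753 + 455001491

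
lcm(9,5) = 45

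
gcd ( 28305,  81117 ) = 9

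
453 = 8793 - 8340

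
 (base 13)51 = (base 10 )66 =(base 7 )123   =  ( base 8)102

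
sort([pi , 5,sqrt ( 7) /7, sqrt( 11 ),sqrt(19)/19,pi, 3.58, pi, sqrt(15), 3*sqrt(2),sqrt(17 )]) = [ sqrt( 19)/19,sqrt ( 7 )/7,pi,pi, pi, sqrt (11), 3.58, sqrt(15) , sqrt(17 ), 3 * sqrt( 2),5]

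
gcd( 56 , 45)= 1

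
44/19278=22/9639 = 0.00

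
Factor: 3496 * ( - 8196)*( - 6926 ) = 198452174016 = 2^6*3^1*19^1*23^1*683^1*3463^1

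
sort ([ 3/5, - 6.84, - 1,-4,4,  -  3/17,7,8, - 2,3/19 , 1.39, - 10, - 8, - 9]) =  [ - 10 , - 9, - 8, - 6.84, - 4,- 2,-1,  -  3/17,3/19,  3/5 , 1.39,4,7,8]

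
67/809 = 67/809 = 0.08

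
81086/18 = 4504 + 7/9 = 4504.78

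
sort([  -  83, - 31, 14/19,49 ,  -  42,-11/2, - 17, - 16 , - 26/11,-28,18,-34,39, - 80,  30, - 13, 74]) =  [  -  83, - 80, - 42,  -  34, - 31, - 28,  -  17,  -  16, - 13, - 11/2, - 26/11,14/19,18, 30,39, 49,74 ] 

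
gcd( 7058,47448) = 2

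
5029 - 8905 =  - 3876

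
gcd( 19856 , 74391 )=1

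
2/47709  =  2/47709 = 0.00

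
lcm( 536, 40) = 2680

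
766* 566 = 433556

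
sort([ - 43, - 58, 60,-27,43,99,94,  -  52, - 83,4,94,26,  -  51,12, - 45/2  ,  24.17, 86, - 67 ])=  [ - 83,-67, - 58  , - 52, - 51, - 43,-27, -45/2,4, 12,  24.17 , 26,43, 60, 86, 94,94, 99 ]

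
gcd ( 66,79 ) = 1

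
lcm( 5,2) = 10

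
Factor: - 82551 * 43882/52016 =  - 1811251491/26008 = -2^( - 3 )*3^1 * 7^1*37^1*593^1*3251^( - 1 )* 3931^1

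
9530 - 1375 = 8155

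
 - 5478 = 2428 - 7906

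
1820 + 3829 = 5649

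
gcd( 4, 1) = 1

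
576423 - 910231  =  -333808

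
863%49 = 30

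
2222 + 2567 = 4789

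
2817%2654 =163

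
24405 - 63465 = -39060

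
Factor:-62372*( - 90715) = 5658075980 = 2^2*5^1 * 31^1*503^1*18143^1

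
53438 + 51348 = 104786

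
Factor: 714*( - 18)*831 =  - 2^2*3^4*7^1*17^1*277^1 = - 10680012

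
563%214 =135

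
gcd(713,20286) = 23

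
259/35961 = 259/35961 = 0.01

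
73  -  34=39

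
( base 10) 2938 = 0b101101111010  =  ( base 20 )76I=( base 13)1450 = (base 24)52a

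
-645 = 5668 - 6313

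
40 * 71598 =2863920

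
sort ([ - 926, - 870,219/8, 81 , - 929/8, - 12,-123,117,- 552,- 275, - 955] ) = [ - 955, - 926, - 870, - 552, - 275,-123,-929/8,-12,219/8,  81 , 117 ]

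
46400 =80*580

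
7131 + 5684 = 12815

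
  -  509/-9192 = 509/9192  =  0.06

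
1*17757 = 17757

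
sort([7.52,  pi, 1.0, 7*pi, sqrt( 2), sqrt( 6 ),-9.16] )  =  [ - 9.16,1.0, sqrt (2 ), sqrt(  6), pi, 7.52 , 7*pi]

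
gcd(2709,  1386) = 63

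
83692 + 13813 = 97505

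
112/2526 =56/1263 = 0.04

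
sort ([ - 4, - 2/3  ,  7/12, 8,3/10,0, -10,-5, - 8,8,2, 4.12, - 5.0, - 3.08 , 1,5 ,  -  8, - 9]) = [ - 10, - 9, - 8,-8, - 5, - 5.0, - 4, - 3.08, - 2/3,0, 3/10,7/12,1,2,4.12,5,8,8]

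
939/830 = 939/830  =  1.13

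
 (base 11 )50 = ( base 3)2001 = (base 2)110111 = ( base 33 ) 1M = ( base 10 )55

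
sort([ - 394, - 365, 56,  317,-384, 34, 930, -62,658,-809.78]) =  [ - 809.78, - 394, - 384, - 365, - 62, 34, 56, 317, 658, 930 ]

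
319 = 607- 288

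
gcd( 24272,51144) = 8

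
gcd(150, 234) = 6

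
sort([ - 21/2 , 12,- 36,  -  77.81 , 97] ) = [ -77.81, - 36,-21/2 , 12,97] 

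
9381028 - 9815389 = - 434361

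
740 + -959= - 219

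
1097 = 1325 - 228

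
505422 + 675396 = 1180818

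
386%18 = 8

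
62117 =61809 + 308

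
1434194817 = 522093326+912101491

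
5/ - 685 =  - 1/137 = - 0.01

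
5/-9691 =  - 5/9691 = - 0.00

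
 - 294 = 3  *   (-98)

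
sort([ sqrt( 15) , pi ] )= [pi, sqrt(15 )]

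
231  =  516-285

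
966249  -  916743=49506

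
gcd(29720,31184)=8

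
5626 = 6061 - 435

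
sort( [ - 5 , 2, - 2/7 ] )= [- 5, - 2/7, 2 ]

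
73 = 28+45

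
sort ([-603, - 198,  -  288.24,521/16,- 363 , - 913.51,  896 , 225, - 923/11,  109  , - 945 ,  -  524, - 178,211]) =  [-945,-913.51, - 603,  -  524, - 363, - 288.24,-198,  -  178,-923/11,521/16,109, 211,225, 896]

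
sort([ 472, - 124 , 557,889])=[ - 124, 472, 557, 889]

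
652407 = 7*93201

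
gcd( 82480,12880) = 80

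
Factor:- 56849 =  - 13^1*4373^1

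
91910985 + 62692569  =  154603554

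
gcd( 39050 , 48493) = 71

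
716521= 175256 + 541265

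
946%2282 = 946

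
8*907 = 7256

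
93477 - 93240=237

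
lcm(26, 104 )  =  104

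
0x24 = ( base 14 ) 28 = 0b100100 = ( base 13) 2A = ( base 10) 36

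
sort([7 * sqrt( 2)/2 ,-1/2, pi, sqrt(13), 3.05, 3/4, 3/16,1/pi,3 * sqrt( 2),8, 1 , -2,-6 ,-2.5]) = [  -  6,-2.5, - 2, - 1/2, 3/16,1/pi,3/4, 1, 3.05,pi, sqrt( 13 ), 3*sqrt( 2),7*sqrt(2)/2, 8]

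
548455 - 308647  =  239808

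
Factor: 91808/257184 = 151/423  =  3^( - 2) * 47^(  -  1 )*151^1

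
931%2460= 931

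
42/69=14/23  =  0.61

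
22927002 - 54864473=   -  31937471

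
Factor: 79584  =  2^5*3^1*829^1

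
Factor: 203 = 7^1*29^1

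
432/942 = 72/157 = 0.46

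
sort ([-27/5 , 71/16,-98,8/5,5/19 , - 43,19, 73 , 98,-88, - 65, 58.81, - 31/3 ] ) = [ - 98, - 88 , - 65, - 43, - 31/3, - 27/5,5/19, 8/5, 71/16, 19,58.81, 73 , 98 ]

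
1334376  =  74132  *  18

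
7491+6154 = 13645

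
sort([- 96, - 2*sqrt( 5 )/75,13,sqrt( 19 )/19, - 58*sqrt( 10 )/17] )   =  [  -  96, - 58*sqrt(  10)/17, - 2*sqrt(5 )/75,sqrt(19)/19,13]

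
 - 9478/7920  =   - 4739/3960 = - 1.20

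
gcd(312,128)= 8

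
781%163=129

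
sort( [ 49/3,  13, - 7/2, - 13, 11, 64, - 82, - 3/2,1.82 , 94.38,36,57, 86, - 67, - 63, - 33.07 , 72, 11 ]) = [ - 82, - 67,- 63,-33.07, - 13, - 7/2, - 3/2, 1.82, 11 , 11, 13  ,  49/3,  36, 57, 64,72,86, 94.38 ]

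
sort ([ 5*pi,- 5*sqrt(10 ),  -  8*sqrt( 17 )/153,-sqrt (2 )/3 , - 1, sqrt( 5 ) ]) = [- 5*sqrt( 10 ),  -  1, - sqrt(2)/3,-8*sqrt(17 )/153,sqrt ( 5 ), 5*pi]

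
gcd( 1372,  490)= 98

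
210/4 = 105/2 = 52.50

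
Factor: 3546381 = 3^1*29^1*40763^1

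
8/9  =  8/9 = 0.89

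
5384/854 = 2692/427 = 6.30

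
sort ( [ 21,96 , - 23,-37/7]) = [-23, - 37/7,  21 , 96]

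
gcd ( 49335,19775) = 5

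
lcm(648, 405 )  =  3240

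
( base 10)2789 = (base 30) 32t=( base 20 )6j9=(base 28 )3fh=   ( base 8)5345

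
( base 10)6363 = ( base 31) 6J8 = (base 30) 723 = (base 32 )66r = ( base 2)1100011011011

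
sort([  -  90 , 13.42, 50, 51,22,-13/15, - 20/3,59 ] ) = [ - 90,- 20/3, - 13/15,13.42,22,50,51,  59]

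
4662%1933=796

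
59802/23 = 59802/23 = 2600.09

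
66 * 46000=3036000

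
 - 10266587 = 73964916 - 84231503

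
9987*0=0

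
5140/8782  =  2570/4391 = 0.59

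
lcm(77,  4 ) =308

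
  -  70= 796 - 866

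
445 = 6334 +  - 5889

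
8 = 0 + 8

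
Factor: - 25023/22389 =-17^( - 1 ) * 19^1 = -19/17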